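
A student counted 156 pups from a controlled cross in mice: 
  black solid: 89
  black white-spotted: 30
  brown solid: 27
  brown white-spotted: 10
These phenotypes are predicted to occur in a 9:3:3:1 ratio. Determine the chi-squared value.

0.217

Total ratio parts = 16. Expected numbers out of 156:
  black solid: 156 × 9/16 = 87.75
  black white-spotted: 156 × 3/16 = 29.25
  brown solid: 156 × 3/16 = 29.25
  brown white-spotted: 156 × 1/16 = 9.75
χ² = Σ (O − E)² / E
  black solid: (89 − 87.75)² / 87.75 = 0.0178
  black white-spotted: (30 − 29.25)² / 29.25 = 0.0192
  brown solid: (27 − 29.25)² / 29.25 = 0.1731
  brown white-spotted: (10 − 9.75)² / 9.75 = 0.0064
χ² = 0.0178 + 0.0192 + 0.1731 + 0.0064 = 0.2165 ≈ 0.217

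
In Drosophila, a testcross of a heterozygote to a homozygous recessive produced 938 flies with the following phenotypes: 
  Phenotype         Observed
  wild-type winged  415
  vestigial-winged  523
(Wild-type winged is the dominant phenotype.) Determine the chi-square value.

12.435

A testcross of a heterozygote (Aa × aa) gives a 1:1 phenotypic ratio.
Under the 1:1 hypothesis (Σ ratio = 2, N = 938):
  wild-type winged: 938 × 1/2 = 469
  vestigial-winged: 938 × 1/2 = 469
χ² = Σ (O − E)² / E
  wild-type winged: (415 − 469)² / 469 = 6.2175
  vestigial-winged: (523 − 469)² / 469 = 6.2175
χ² = 6.2175 + 6.2175 = 12.435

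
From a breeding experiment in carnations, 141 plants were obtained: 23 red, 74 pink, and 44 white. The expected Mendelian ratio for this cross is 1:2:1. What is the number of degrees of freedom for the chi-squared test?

A goodness-of-fit test with 3 phenotype classes has df = 3 − 1 = 2.

2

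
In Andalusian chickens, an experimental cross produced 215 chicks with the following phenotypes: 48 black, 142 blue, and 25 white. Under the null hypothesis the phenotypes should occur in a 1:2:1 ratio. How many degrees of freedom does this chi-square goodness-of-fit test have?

2

A goodness-of-fit test with 3 phenotype classes has df = 3 − 1 = 2.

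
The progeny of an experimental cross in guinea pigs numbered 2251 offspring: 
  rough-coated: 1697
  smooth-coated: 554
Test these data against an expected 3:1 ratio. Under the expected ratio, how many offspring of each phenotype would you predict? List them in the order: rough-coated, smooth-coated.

1688.25, 562.75

Expected counts for N = 2251 under a 3:1 ratio (total parts = 4):
  rough-coated: 2251 × 3/4 = 1688.25
  smooth-coated: 2251 × 1/4 = 562.75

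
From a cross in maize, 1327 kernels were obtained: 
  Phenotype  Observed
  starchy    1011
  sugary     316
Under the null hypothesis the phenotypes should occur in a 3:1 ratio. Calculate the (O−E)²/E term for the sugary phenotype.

Under the 3:1 hypothesis (Σ ratio = 4, N = 1327):
  starchy: 1327 × 3/4 = 995.25
  sugary: 1327 × 1/4 = 331.75
Contribution of sugary: (316 − 331.75)² / 331.75 = 0.7477

0.748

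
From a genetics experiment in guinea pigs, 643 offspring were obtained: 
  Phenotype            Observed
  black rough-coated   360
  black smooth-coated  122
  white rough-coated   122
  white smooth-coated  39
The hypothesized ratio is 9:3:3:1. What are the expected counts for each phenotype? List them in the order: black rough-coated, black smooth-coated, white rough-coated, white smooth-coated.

The 9:3:3:1 ratio has 16 parts, so with N = 643 the expected counts are:
  black rough-coated: 643 × 9/16 = 361.6875
  black smooth-coated: 643 × 3/16 = 120.5625
  white rough-coated: 643 × 3/16 = 120.5625
  white smooth-coated: 643 × 1/16 = 40.1875

361.6875, 120.5625, 120.5625, 40.1875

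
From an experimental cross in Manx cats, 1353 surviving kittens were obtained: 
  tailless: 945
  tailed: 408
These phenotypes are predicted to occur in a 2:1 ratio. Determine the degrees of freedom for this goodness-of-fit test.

A goodness-of-fit test with 2 phenotype classes has df = 2 − 1 = 1.

1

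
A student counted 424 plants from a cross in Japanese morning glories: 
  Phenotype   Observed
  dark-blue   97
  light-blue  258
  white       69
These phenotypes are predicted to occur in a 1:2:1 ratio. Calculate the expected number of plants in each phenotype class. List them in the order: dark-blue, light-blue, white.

106, 212, 106

The 1:2:1 ratio has 4 parts, so with N = 424 the expected counts are:
  dark-blue: 424 × 1/4 = 106
  light-blue: 424 × 2/4 = 212
  white: 424 × 1/4 = 106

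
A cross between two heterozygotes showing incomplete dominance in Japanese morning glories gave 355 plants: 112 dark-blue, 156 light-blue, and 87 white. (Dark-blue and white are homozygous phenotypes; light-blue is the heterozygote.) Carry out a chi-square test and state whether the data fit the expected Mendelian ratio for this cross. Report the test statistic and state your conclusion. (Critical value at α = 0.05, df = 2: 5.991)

8.730; not consistent

With incomplete dominance, a heterozygote × heterozygote cross gives a 1:2:1 phenotypic ratio.
Total ratio parts = 4. Expected numbers out of 355:
  dark-blue: 355 × 1/4 = 88.75
  light-blue: 355 × 2/4 = 177.5
  white: 355 × 1/4 = 88.75
χ² = Σ (O − E)² / E
  dark-blue: (112 − 88.75)² / 88.75 = 6.0908
  light-blue: (156 − 177.5)² / 177.5 = 2.6042
  white: (87 − 88.75)² / 88.75 = 0.0345
χ² = 6.0908 + 2.6042 + 0.0345 = 8.7295 ≈ 8.730
Degrees of freedom = 3 − 1 = 2; critical value at α = 0.05 is 5.991.
Since 8.730 > 5.991, we reject the null hypothesis — the data do not fit the 1:2:1 ratio.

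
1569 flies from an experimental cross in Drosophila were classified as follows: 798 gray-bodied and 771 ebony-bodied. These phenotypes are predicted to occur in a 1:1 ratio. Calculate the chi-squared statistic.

The 1:1 ratio has 2 parts, so with N = 1569 the expected counts are:
  gray-bodied: 1569 × 1/2 = 784.5
  ebony-bodied: 1569 × 1/2 = 784.5
χ² = Σ (O − E)² / E
  gray-bodied: (798 − 784.5)² / 784.5 = 0.2323
  ebony-bodied: (771 − 784.5)² / 784.5 = 0.2323
χ² = 0.2323 + 0.2323 = 0.4646 ≈ 0.465

0.465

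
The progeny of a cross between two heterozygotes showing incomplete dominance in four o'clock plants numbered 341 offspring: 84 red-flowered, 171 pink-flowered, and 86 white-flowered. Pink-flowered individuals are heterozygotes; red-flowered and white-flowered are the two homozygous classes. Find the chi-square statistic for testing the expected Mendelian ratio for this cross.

With incomplete dominance, a heterozygote × heterozygote cross gives a 1:2:1 phenotypic ratio.
The 1:2:1 ratio has 4 parts, so with N = 341 the expected counts are:
  red-flowered: 341 × 1/4 = 85.25
  pink-flowered: 341 × 2/4 = 170.5
  white-flowered: 341 × 1/4 = 85.25
χ² = Σ (O − E)² / E
  red-flowered: (84 − 85.25)² / 85.25 = 0.0183
  pink-flowered: (171 − 170.5)² / 170.5 = 0.0015
  white-flowered: (86 − 85.25)² / 85.25 = 0.0066
χ² = 0.0183 + 0.0015 + 0.0066 = 0.0264 ≈ 0.026

0.026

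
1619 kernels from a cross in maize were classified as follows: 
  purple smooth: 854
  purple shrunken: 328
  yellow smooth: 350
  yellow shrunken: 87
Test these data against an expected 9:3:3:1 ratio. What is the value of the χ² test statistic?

The 9:3:3:1 ratio has 16 parts, so with N = 1619 the expected counts are:
  purple smooth: 1619 × 9/16 = 910.6875
  purple shrunken: 1619 × 3/16 = 303.5625
  yellow smooth: 1619 × 3/16 = 303.5625
  yellow shrunken: 1619 × 1/16 = 101.1875
χ² = Σ (O − E)² / E
  purple smooth: (854 − 910.6875)² / 910.6875 = 3.5286
  purple shrunken: (328 − 303.5625)² / 303.5625 = 1.9673
  yellow smooth: (350 − 303.5625)² / 303.5625 = 7.1038
  yellow shrunken: (87 − 101.1875)² / 101.1875 = 1.9892
χ² = 3.5286 + 1.9673 + 7.1038 + 1.9892 = 14.5889 ≈ 14.589

14.589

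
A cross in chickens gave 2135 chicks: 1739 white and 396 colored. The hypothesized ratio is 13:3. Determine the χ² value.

0.057

Under the 13:3 hypothesis (Σ ratio = 16, N = 2135):
  white: 2135 × 13/16 = 1734.6875
  colored: 2135 × 3/16 = 400.3125
χ² = Σ (O − E)² / E
  white: (1739 − 1734.6875)² / 1734.6875 = 0.0107
  colored: (396 − 400.3125)² / 400.3125 = 0.0465
χ² = 0.0107 + 0.0465 = 0.0572 ≈ 0.057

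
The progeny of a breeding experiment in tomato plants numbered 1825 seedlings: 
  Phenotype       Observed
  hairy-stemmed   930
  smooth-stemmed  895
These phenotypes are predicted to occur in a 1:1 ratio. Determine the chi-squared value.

0.671

Under the 1:1 hypothesis (Σ ratio = 2, N = 1825):
  hairy-stemmed: 1825 × 1/2 = 912.5
  smooth-stemmed: 1825 × 1/2 = 912.5
χ² = Σ (O − E)² / E
  hairy-stemmed: (930 − 912.5)² / 912.5 = 0.3356
  smooth-stemmed: (895 − 912.5)² / 912.5 = 0.3356
χ² = 0.3356 + 0.3356 = 0.6712 ≈ 0.671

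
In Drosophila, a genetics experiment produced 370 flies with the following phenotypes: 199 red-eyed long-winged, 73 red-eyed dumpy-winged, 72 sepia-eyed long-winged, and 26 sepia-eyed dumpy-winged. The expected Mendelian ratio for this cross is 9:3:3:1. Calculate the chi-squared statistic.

Expected counts for N = 370 under a 9:3:3:1 ratio (total parts = 16):
  red-eyed long-winged: 370 × 9/16 = 208.125
  red-eyed dumpy-winged: 370 × 3/16 = 69.375
  sepia-eyed long-winged: 370 × 3/16 = 69.375
  sepia-eyed dumpy-winged: 370 × 1/16 = 23.125
χ² = Σ (O − E)² / E
  red-eyed long-winged: (199 − 208.125)² / 208.125 = 0.4001
  red-eyed dumpy-winged: (73 − 69.375)² / 69.375 = 0.1894
  sepia-eyed long-winged: (72 − 69.375)² / 69.375 = 0.0993
  sepia-eyed dumpy-winged: (26 − 23.125)² / 23.125 = 0.3574
χ² = 0.4001 + 0.1894 + 0.0993 + 0.3574 = 1.0462 ≈ 1.046

1.046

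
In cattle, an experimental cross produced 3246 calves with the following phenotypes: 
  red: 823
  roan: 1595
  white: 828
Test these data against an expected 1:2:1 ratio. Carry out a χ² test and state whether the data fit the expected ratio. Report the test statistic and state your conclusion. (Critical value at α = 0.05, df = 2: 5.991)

Expected counts for N = 3246 under a 1:2:1 ratio (total parts = 4):
  red: 3246 × 1/4 = 811.5
  roan: 3246 × 2/4 = 1623
  white: 3246 × 1/4 = 811.5
χ² = Σ (O − E)² / E
  red: (823 − 811.5)² / 811.5 = 0.1630
  roan: (1595 − 1623)² / 1623 = 0.4831
  white: (828 − 811.5)² / 811.5 = 0.3355
χ² = 0.1630 + 0.4831 + 0.3355 = 0.9816 ≈ 0.982
Degrees of freedom = 3 − 1 = 2; critical value at α = 0.05 is 5.991.
Since 0.982 < 5.991, we fail to reject the null hypothesis — the data are consistent with the 1:2:1 ratio.

0.982; consistent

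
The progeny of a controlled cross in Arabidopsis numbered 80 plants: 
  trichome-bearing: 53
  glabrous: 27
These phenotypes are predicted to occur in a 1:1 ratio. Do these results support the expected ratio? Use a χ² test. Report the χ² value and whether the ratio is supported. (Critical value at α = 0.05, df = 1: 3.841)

The 1:1 ratio has 2 parts, so with N = 80 the expected counts are:
  trichome-bearing: 80 × 1/2 = 40
  glabrous: 80 × 1/2 = 40
χ² = Σ (O − E)² / E
  trichome-bearing: (53 − 40)² / 40 = 4.2250
  glabrous: (27 − 40)² / 40 = 4.2250
χ² = 4.2250 + 4.2250 = 8.450
Degrees of freedom = 2 − 1 = 1; critical value at α = 0.05 is 3.841.
Since 8.450 > 3.841, we reject the null hypothesis — the data do not fit the 1:1 ratio.

8.450; not consistent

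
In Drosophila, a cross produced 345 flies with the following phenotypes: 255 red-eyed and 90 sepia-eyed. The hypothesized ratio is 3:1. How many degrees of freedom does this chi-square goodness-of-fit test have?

A goodness-of-fit test with 2 phenotype classes has df = 2 − 1 = 1.

1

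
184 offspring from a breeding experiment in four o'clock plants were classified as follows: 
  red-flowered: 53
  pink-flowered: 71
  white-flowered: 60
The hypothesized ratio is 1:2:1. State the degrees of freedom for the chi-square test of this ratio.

A goodness-of-fit test with 3 phenotype classes has df = 3 − 1 = 2.

2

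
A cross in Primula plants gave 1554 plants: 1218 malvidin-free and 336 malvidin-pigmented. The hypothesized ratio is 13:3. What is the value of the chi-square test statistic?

Expected counts for N = 1554 under a 13:3 ratio (total parts = 16):
  malvidin-free: 1554 × 13/16 = 1262.625
  malvidin-pigmented: 1554 × 3/16 = 291.375
χ² = Σ (O − E)² / E
  malvidin-free: (1218 − 1262.625)² / 1262.625 = 1.5772
  malvidin-pigmented: (336 − 291.375)² / 291.375 = 6.8345
χ² = 1.5772 + 6.8345 = 8.4117 ≈ 8.412

8.412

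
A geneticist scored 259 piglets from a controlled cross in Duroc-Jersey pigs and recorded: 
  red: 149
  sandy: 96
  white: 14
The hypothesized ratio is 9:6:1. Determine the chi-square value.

0.384

Expected counts for N = 259 under a 9:6:1 ratio (total parts = 16):
  red: 259 × 9/16 = 145.6875
  sandy: 259 × 6/16 = 97.125
  white: 259 × 1/16 = 16.1875
χ² = Σ (O − E)² / E
  red: (149 − 145.6875)² / 145.6875 = 0.0753
  sandy: (96 − 97.125)² / 97.125 = 0.0130
  white: (14 − 16.1875)² / 16.1875 = 0.2956
χ² = 0.0753 + 0.0130 + 0.2956 = 0.3839 ≈ 0.384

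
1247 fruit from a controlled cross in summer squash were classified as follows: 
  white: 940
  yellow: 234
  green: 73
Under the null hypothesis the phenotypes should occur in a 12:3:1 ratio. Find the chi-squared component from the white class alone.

0.024

Under the 12:3:1 hypothesis (Σ ratio = 16, N = 1247):
  white: 1247 × 12/16 = 935.25
  yellow: 1247 × 3/16 = 233.8125
  green: 1247 × 1/16 = 77.9375
Contribution of white: (940 − 935.25)² / 935.25 = 0.0241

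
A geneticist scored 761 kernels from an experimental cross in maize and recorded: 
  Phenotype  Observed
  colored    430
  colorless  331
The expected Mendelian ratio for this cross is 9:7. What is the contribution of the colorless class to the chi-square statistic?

0.011

The 9:7 ratio has 16 parts, so with N = 761 the expected counts are:
  colored: 761 × 9/16 = 428.0625
  colorless: 761 × 7/16 = 332.9375
Contribution of colorless: (331 − 332.9375)² / 332.9375 = 0.0113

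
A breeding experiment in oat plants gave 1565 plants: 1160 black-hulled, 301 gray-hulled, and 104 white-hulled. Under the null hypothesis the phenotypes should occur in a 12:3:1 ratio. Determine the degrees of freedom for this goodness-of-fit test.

2

A goodness-of-fit test with 3 phenotype classes has df = 3 − 1 = 2.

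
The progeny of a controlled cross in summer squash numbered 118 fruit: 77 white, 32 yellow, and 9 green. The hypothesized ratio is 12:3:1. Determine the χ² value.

Expected counts for N = 118 under a 12:3:1 ratio (total parts = 16):
  white: 118 × 12/16 = 88.5
  yellow: 118 × 3/16 = 22.125
  green: 118 × 1/16 = 7.375
χ² = Σ (O − E)² / E
  white: (77 − 88.5)² / 88.5 = 1.4944
  yellow: (32 − 22.125)² / 22.125 = 4.4075
  green: (9 − 7.375)² / 7.375 = 0.3581
χ² = 1.4944 + 4.4075 + 0.3581 = 6.260

6.260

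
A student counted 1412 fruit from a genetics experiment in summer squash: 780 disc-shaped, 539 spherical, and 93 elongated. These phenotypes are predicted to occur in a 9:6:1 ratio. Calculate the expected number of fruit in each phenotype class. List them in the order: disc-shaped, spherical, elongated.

Expected counts for N = 1412 under a 9:6:1 ratio (total parts = 16):
  disc-shaped: 1412 × 9/16 = 794.25
  spherical: 1412 × 6/16 = 529.5
  elongated: 1412 × 1/16 = 88.25

794.25, 529.5, 88.25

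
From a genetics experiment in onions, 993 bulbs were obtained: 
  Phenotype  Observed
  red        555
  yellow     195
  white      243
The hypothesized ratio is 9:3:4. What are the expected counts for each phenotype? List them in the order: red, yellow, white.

558.5625, 186.1875, 248.25

Under the 9:3:4 hypothesis (Σ ratio = 16, N = 993):
  red: 993 × 9/16 = 558.5625
  yellow: 993 × 3/16 = 186.1875
  white: 993 × 4/16 = 248.25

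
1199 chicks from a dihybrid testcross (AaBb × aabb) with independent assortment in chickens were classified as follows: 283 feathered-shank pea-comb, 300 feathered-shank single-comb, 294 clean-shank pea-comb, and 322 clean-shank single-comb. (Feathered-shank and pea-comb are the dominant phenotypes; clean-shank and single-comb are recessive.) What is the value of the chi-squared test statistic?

2.698

A dihybrid testcross with independent assortment gives a 1:1:1:1 ratio.
Expected counts for N = 1199 under a 1:1:1:1 ratio (total parts = 4):
  feathered-shank pea-comb: 1199 × 1/4 = 299.75
  feathered-shank single-comb: 1199 × 1/4 = 299.75
  clean-shank pea-comb: 1199 × 1/4 = 299.75
  clean-shank single-comb: 1199 × 1/4 = 299.75
χ² = Σ (O − E)² / E
  feathered-shank pea-comb: (283 − 299.75)² / 299.75 = 0.9360
  feathered-shank single-comb: (300 − 299.75)² / 299.75 = 0.0002
  clean-shank pea-comb: (294 − 299.75)² / 299.75 = 0.1103
  clean-shank single-comb: (322 − 299.75)² / 299.75 = 1.6516
χ² = 0.9360 + 0.0002 + 0.1103 + 1.6516 = 2.6981 ≈ 2.698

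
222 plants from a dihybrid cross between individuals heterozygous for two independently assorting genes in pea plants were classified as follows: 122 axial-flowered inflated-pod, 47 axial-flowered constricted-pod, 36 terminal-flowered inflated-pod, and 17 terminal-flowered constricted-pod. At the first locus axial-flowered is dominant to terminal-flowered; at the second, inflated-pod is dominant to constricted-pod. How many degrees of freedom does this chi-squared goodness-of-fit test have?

A dihybrid F₂ with independent assortment and complete dominance at both loci gives a 9:3:3:1 phenotypic ratio.
A goodness-of-fit test with 4 phenotype classes has df = 4 − 1 = 3.

3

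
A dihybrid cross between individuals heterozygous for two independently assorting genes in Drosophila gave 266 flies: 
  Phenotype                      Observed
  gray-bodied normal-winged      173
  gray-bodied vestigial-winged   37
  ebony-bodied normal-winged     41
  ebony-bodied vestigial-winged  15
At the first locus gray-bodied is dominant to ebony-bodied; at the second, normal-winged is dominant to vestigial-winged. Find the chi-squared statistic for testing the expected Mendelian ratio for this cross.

8.713

A dihybrid F₂ with independent assortment and complete dominance at both loci gives a 9:3:3:1 phenotypic ratio.
Under the 9:3:3:1 hypothesis (Σ ratio = 16, N = 266):
  gray-bodied normal-winged: 266 × 9/16 = 149.625
  gray-bodied vestigial-winged: 266 × 3/16 = 49.875
  ebony-bodied normal-winged: 266 × 3/16 = 49.875
  ebony-bodied vestigial-winged: 266 × 1/16 = 16.625
χ² = Σ (O − E)² / E
  gray-bodied normal-winged: (173 − 149.625)² / 149.625 = 3.6517
  gray-bodied vestigial-winged: (37 − 49.875)² / 49.875 = 3.3236
  ebony-bodied normal-winged: (41 − 49.875)² / 49.875 = 1.5793
  ebony-bodied vestigial-winged: (15 − 16.625)² / 16.625 = 0.1588
χ² = 3.6517 + 3.3236 + 1.5793 + 0.1588 = 8.7134 ≈ 8.713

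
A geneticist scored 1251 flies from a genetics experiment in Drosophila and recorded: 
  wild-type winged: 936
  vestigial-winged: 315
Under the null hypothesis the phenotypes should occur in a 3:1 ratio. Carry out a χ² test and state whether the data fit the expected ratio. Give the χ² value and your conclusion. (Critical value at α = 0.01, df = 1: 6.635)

The 3:1 ratio has 4 parts, so with N = 1251 the expected counts are:
  wild-type winged: 1251 × 3/4 = 938.25
  vestigial-winged: 1251 × 1/4 = 312.75
χ² = Σ (O − E)² / E
  wild-type winged: (936 − 938.25)² / 938.25 = 0.0054
  vestigial-winged: (315 − 312.75)² / 312.75 = 0.0162
χ² = 0.0054 + 0.0162 = 0.0216 ≈ 0.022
Degrees of freedom = 2 − 1 = 1; critical value at α = 0.01 is 6.635.
Since 0.022 < 6.635, we fail to reject the null hypothesis — the data are consistent with the 3:1 ratio.

0.022; consistent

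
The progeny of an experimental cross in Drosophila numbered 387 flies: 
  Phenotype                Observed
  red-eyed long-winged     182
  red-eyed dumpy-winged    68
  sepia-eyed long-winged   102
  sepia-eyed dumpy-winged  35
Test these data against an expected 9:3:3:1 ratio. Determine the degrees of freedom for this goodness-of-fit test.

A goodness-of-fit test with 4 phenotype classes has df = 4 − 1 = 3.

3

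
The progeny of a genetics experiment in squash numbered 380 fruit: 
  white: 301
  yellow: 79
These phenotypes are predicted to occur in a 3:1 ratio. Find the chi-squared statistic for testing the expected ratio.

3.593

The 3:1 ratio has 4 parts, so with N = 380 the expected counts are:
  white: 380 × 3/4 = 285
  yellow: 380 × 1/4 = 95
χ² = Σ (O − E)² / E
  white: (301 − 285)² / 285 = 0.8982
  yellow: (79 − 95)² / 95 = 2.6947
χ² = 0.8982 + 2.6947 = 3.5929 ≈ 3.593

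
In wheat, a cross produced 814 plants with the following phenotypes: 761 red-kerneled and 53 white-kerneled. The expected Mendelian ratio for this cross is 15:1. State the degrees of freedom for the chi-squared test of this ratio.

1

A goodness-of-fit test with 2 phenotype classes has df = 2 − 1 = 1.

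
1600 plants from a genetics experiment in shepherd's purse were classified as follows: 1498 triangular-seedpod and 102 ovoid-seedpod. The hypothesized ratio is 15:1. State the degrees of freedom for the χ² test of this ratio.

A goodness-of-fit test with 2 phenotype classes has df = 2 − 1 = 1.

1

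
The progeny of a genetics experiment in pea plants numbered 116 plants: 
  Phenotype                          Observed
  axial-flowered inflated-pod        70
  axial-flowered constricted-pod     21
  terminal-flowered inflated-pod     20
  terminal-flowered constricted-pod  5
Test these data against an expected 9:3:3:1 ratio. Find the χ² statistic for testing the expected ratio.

Total ratio parts = 16. Expected numbers out of 116:
  axial-flowered inflated-pod: 116 × 9/16 = 65.25
  axial-flowered constricted-pod: 116 × 3/16 = 21.75
  terminal-flowered inflated-pod: 116 × 3/16 = 21.75
  terminal-flowered constricted-pod: 116 × 1/16 = 7.25
χ² = Σ (O − E)² / E
  axial-flowered inflated-pod: (70 − 65.25)² / 65.25 = 0.3458
  axial-flowered constricted-pod: (21 − 21.75)² / 21.75 = 0.0259
  terminal-flowered inflated-pod: (20 − 21.75)² / 21.75 = 0.1408
  terminal-flowered constricted-pod: (5 − 7.25)² / 7.25 = 0.6983
χ² = 0.3458 + 0.0259 + 0.1408 + 0.6983 = 1.2108 ≈ 1.211

1.211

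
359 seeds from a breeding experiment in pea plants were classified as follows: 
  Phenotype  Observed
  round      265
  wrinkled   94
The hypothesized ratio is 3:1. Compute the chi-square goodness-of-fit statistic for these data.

Total ratio parts = 4. Expected numbers out of 359:
  round: 359 × 3/4 = 269.25
  wrinkled: 359 × 1/4 = 89.75
χ² = Σ (O − E)² / E
  round: (265 − 269.25)² / 269.25 = 0.0671
  wrinkled: (94 − 89.75)² / 89.75 = 0.2013
χ² = 0.0671 + 0.2013 = 0.2684 ≈ 0.268

0.268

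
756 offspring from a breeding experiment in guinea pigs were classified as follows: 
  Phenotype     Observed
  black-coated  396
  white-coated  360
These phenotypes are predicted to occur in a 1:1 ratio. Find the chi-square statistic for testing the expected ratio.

Under the 1:1 hypothesis (Σ ratio = 2, N = 756):
  black-coated: 756 × 1/2 = 378
  white-coated: 756 × 1/2 = 378
χ² = Σ (O − E)² / E
  black-coated: (396 − 378)² / 378 = 0.8571
  white-coated: (360 − 378)² / 378 = 0.8571
χ² = 0.8571 + 0.8571 = 1.7142 ≈ 1.714

1.714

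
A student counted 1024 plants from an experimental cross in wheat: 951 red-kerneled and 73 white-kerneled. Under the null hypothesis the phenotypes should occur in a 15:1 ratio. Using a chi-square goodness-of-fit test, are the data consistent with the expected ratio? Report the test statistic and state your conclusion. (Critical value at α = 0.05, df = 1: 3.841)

1.350; consistent

The 15:1 ratio has 16 parts, so with N = 1024 the expected counts are:
  red-kerneled: 1024 × 15/16 = 960
  white-kerneled: 1024 × 1/16 = 64
χ² = Σ (O − E)² / E
  red-kerneled: (951 − 960)² / 960 = 0.0844
  white-kerneled: (73 − 64)² / 64 = 1.2656
χ² = 0.0844 + 1.2656 = 1.350
Degrees of freedom = 2 − 1 = 1; critical value at α = 0.05 is 3.841.
Since 1.350 < 3.841, we fail to reject the null hypothesis — the data are consistent with the 15:1 ratio.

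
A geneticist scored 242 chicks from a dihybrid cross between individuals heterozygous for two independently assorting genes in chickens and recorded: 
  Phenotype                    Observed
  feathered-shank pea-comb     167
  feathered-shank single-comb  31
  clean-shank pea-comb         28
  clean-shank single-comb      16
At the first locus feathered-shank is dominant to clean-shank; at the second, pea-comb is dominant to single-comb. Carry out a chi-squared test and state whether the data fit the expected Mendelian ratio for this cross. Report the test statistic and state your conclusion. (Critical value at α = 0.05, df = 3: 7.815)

A dihybrid F₂ with independent assortment and complete dominance at both loci gives a 9:3:3:1 phenotypic ratio.
The 9:3:3:1 ratio has 16 parts, so with N = 242 the expected counts are:
  feathered-shank pea-comb: 242 × 9/16 = 136.125
  feathered-shank single-comb: 242 × 3/16 = 45.375
  clean-shank pea-comb: 242 × 3/16 = 45.375
  clean-shank single-comb: 242 × 1/16 = 15.125
χ² = Σ (O − E)² / E
  feathered-shank pea-comb: (167 − 136.125)² / 136.125 = 7.0029
  feathered-shank single-comb: (31 − 45.375)² / 45.375 = 4.5541
  clean-shank pea-comb: (28 − 45.375)² / 45.375 = 6.6532
  clean-shank single-comb: (16 − 15.125)² / 15.125 = 0.0506
χ² = 7.0029 + 4.5541 + 6.6532 + 0.0506 = 18.2608 ≈ 18.261
Degrees of freedom = 4 − 1 = 3; critical value at α = 0.05 is 7.815.
Since 18.261 > 7.815, we reject the null hypothesis — the data do not fit the 9:3:3:1 ratio.

18.261; not consistent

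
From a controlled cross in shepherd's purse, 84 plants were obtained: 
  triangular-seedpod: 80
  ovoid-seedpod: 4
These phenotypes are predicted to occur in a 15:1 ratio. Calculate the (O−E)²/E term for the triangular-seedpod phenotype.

Total ratio parts = 16. Expected numbers out of 84:
  triangular-seedpod: 84 × 15/16 = 78.75
  ovoid-seedpod: 84 × 1/16 = 5.25
Contribution of triangular-seedpod: (80 − 78.75)² / 78.75 = 0.0198

0.020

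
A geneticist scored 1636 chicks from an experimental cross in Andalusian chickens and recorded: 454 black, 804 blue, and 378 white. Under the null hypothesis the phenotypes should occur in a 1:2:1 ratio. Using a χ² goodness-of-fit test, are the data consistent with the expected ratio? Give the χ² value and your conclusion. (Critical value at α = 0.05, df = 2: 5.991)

7.540; not consistent

The 1:2:1 ratio has 4 parts, so with N = 1636 the expected counts are:
  black: 1636 × 1/4 = 409
  blue: 1636 × 2/4 = 818
  white: 1636 × 1/4 = 409
χ² = Σ (O − E)² / E
  black: (454 − 409)² / 409 = 4.9511
  blue: (804 − 818)² / 818 = 0.2396
  white: (378 − 409)² / 409 = 2.3496
χ² = 4.9511 + 0.2396 + 2.3496 = 7.5403 ≈ 7.540
Degrees of freedom = 3 − 1 = 2; critical value at α = 0.05 is 5.991.
Since 7.540 > 5.991, we reject the null hypothesis — the data do not fit the 1:2:1 ratio.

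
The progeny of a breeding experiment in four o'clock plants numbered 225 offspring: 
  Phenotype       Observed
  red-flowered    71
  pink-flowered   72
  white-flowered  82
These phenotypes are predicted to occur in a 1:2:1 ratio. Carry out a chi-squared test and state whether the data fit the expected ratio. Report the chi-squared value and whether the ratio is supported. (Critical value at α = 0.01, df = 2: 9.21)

Expected counts for N = 225 under a 1:2:1 ratio (total parts = 4):
  red-flowered: 225 × 1/4 = 56.25
  pink-flowered: 225 × 2/4 = 112.5
  white-flowered: 225 × 1/4 = 56.25
χ² = Σ (O − E)² / E
  red-flowered: (71 − 56.25)² / 56.25 = 3.8678
  pink-flowered: (72 − 112.5)² / 112.5 = 14.5800
  white-flowered: (82 − 56.25)² / 56.25 = 11.7878
χ² = 3.8678 + 14.5800 + 11.7878 = 30.2356 ≈ 30.236
Degrees of freedom = 3 − 1 = 2; critical value at α = 0.01 is 9.21.
Since 30.236 > 9.21, we reject the null hypothesis — the data do not fit the 1:2:1 ratio.

30.236; not consistent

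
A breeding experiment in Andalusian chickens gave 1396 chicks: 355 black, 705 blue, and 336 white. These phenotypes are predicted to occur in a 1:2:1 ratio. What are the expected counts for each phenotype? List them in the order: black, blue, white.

349, 698, 349

Expected counts for N = 1396 under a 1:2:1 ratio (total parts = 4):
  black: 1396 × 1/4 = 349
  blue: 1396 × 2/4 = 698
  white: 1396 × 1/4 = 349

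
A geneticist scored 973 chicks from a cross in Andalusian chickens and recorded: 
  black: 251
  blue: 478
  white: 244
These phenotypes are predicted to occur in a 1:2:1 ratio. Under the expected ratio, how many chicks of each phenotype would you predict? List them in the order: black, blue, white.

243.25, 486.5, 243.25

The 1:2:1 ratio has 4 parts, so with N = 973 the expected counts are:
  black: 973 × 1/4 = 243.25
  blue: 973 × 2/4 = 486.5
  white: 973 × 1/4 = 243.25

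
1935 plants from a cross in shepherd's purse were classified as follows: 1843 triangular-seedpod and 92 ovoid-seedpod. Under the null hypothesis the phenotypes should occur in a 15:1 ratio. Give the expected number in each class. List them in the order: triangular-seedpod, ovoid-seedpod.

Under the 15:1 hypothesis (Σ ratio = 16, N = 1935):
  triangular-seedpod: 1935 × 15/16 = 1814.0625
  ovoid-seedpod: 1935 × 1/16 = 120.9375

1814.0625, 120.9375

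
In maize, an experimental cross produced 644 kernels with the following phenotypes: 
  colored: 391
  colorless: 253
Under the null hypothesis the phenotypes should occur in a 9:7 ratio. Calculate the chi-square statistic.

5.215

The 9:7 ratio has 16 parts, so with N = 644 the expected counts are:
  colored: 644 × 9/16 = 362.25
  colorless: 644 × 7/16 = 281.75
χ² = Σ (O − E)² / E
  colored: (391 − 362.25)² / 362.25 = 2.2817
  colorless: (253 − 281.75)² / 281.75 = 2.9337
χ² = 2.2817 + 2.9337 = 5.2154 ≈ 5.215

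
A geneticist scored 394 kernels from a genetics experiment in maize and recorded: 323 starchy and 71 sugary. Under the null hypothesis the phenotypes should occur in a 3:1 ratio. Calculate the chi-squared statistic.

10.237

Total ratio parts = 4. Expected numbers out of 394:
  starchy: 394 × 3/4 = 295.5
  sugary: 394 × 1/4 = 98.5
χ² = Σ (O − E)² / E
  starchy: (323 − 295.5)² / 295.5 = 2.5592
  sugary: (71 − 98.5)² / 98.5 = 7.6777
χ² = 2.5592 + 7.6777 = 10.2369 ≈ 10.237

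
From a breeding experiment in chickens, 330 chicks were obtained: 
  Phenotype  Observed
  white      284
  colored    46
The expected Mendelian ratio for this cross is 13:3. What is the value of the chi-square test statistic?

5.013

The 13:3 ratio has 16 parts, so with N = 330 the expected counts are:
  white: 330 × 13/16 = 268.125
  colored: 330 × 3/16 = 61.875
χ² = Σ (O − E)² / E
  white: (284 − 268.125)² / 268.125 = 0.9399
  colored: (46 − 61.875)² / 61.875 = 4.0730
χ² = 0.9399 + 4.0730 = 5.0129 ≈ 5.013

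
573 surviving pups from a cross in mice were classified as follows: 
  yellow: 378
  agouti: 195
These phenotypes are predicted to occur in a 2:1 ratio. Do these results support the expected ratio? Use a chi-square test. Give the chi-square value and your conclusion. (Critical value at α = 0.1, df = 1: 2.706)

Expected counts for N = 573 under a 2:1 ratio (total parts = 3):
  yellow: 573 × 2/3 = 382
  agouti: 573 × 1/3 = 191
χ² = Σ (O − E)² / E
  yellow: (378 − 382)² / 382 = 0.0419
  agouti: (195 − 191)² / 191 = 0.0838
χ² = 0.0419 + 0.0838 = 0.1257 ≈ 0.126
Degrees of freedom = 2 − 1 = 1; critical value at α = 0.1 is 2.706.
Since 0.126 < 2.706, we fail to reject the null hypothesis — the data are consistent with the 2:1 ratio.

0.126; consistent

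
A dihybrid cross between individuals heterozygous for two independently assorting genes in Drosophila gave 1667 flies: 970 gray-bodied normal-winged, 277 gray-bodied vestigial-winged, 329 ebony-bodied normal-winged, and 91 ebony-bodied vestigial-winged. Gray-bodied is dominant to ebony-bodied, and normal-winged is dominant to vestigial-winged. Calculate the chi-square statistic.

A dihybrid F₂ with independent assortment and complete dominance at both loci gives a 9:3:3:1 phenotypic ratio.
The 9:3:3:1 ratio has 16 parts, so with N = 1667 the expected counts are:
  gray-bodied normal-winged: 1667 × 9/16 = 937.6875
  gray-bodied vestigial-winged: 1667 × 3/16 = 312.5625
  ebony-bodied normal-winged: 1667 × 3/16 = 312.5625
  ebony-bodied vestigial-winged: 1667 × 1/16 = 104.1875
χ² = Σ (O − E)² / E
  gray-bodied normal-winged: (970 − 937.6875)² / 937.6875 = 1.1135
  gray-bodied vestigial-winged: (277 − 312.5625)² / 312.5625 = 4.0462
  ebony-bodied normal-winged: (329 − 312.5625)² / 312.5625 = 0.8644
  ebony-bodied vestigial-winged: (91 − 104.1875)² / 104.1875 = 1.6692
χ² = 1.1135 + 4.0462 + 0.8644 + 1.6692 = 7.6933 ≈ 7.693

7.693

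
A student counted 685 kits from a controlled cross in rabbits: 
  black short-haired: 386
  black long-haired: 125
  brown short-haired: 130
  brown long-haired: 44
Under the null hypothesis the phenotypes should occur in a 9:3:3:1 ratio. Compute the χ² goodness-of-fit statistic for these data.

The 9:3:3:1 ratio has 16 parts, so with N = 685 the expected counts are:
  black short-haired: 685 × 9/16 = 385.3125
  black long-haired: 685 × 3/16 = 128.4375
  brown short-haired: 685 × 3/16 = 128.4375
  brown long-haired: 685 × 1/16 = 42.8125
χ² = Σ (O − E)² / E
  black short-haired: (386 − 385.3125)² / 385.3125 = 0.0012
  black long-haired: (125 − 128.4375)² / 128.4375 = 0.0920
  brown short-haired: (130 − 128.4375)² / 128.4375 = 0.0190
  brown long-haired: (44 − 42.8125)² / 42.8125 = 0.0329
χ² = 0.0012 + 0.0920 + 0.0190 + 0.0329 = 0.1451 ≈ 0.145

0.145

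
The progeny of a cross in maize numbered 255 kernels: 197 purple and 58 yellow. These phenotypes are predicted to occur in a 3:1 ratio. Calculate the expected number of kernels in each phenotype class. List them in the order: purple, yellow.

The 3:1 ratio has 4 parts, so with N = 255 the expected counts are:
  purple: 255 × 3/4 = 191.25
  yellow: 255 × 1/4 = 63.75

191.25, 63.75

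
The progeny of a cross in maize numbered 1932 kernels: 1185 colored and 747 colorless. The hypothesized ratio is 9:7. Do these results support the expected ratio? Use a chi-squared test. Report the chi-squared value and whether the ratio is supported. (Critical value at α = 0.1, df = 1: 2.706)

20.303; not consistent

Expected counts for N = 1932 under a 9:7 ratio (total parts = 16):
  colored: 1932 × 9/16 = 1086.75
  colorless: 1932 × 7/16 = 845.25
χ² = Σ (O − E)² / E
  colored: (1185 − 1086.75)² / 1086.75 = 8.8825
  colorless: (747 − 845.25)² / 845.25 = 11.4204
χ² = 8.8825 + 11.4204 = 20.3029 ≈ 20.303
Degrees of freedom = 2 − 1 = 1; critical value at α = 0.1 is 2.706.
Since 20.303 > 2.706, we reject the null hypothesis — the data do not fit the 9:7 ratio.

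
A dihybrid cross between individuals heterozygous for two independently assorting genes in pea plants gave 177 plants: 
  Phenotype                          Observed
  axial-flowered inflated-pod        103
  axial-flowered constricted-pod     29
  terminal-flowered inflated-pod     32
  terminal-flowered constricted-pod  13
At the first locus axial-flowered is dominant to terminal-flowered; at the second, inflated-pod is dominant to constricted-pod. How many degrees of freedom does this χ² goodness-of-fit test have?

A dihybrid F₂ with independent assortment and complete dominance at both loci gives a 9:3:3:1 phenotypic ratio.
A goodness-of-fit test with 4 phenotype classes has df = 4 − 1 = 3.

3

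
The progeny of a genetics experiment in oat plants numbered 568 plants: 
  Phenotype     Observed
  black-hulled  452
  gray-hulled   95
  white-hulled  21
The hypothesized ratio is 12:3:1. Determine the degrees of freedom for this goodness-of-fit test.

2

A goodness-of-fit test with 3 phenotype classes has df = 3 − 1 = 2.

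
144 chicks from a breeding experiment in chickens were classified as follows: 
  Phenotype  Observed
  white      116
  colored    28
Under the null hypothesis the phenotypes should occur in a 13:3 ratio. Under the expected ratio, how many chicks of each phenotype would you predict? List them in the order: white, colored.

117, 27

Under the 13:3 hypothesis (Σ ratio = 16, N = 144):
  white: 144 × 13/16 = 117
  colored: 144 × 3/16 = 27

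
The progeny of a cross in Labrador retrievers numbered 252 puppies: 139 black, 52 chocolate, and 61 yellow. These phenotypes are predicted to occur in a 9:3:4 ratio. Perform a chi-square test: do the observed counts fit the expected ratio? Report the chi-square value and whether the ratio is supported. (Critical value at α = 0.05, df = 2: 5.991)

0.594; consistent

Expected counts for N = 252 under a 9:3:4 ratio (total parts = 16):
  black: 252 × 9/16 = 141.75
  chocolate: 252 × 3/16 = 47.25
  yellow: 252 × 4/16 = 63
χ² = Σ (O − E)² / E
  black: (139 − 141.75)² / 141.75 = 0.0534
  chocolate: (52 − 47.25)² / 47.25 = 0.4775
  yellow: (61 − 63)² / 63 = 0.0635
χ² = 0.0534 + 0.4775 + 0.0635 = 0.5944 ≈ 0.594
Degrees of freedom = 3 − 1 = 2; critical value at α = 0.05 is 5.991.
Since 0.594 < 5.991, we fail to reject the null hypothesis — the data are consistent with the 9:3:4 ratio.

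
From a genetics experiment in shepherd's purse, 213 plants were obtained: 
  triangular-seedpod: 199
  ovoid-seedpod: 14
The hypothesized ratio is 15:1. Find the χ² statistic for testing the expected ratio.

0.038

Expected counts for N = 213 under a 15:1 ratio (total parts = 16):
  triangular-seedpod: 213 × 15/16 = 199.6875
  ovoid-seedpod: 213 × 1/16 = 13.3125
χ² = Σ (O − E)² / E
  triangular-seedpod: (199 − 199.6875)² / 199.6875 = 0.0024
  ovoid-seedpod: (14 − 13.3125)² / 13.3125 = 0.0355
χ² = 0.0024 + 0.0355 = 0.0379 ≈ 0.038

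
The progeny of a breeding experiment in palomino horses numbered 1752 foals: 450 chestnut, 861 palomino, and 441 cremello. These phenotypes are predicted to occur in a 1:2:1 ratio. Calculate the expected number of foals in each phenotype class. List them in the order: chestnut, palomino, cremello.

438, 876, 438

Total ratio parts = 4. Expected numbers out of 1752:
  chestnut: 1752 × 1/4 = 438
  palomino: 1752 × 2/4 = 876
  cremello: 1752 × 1/4 = 438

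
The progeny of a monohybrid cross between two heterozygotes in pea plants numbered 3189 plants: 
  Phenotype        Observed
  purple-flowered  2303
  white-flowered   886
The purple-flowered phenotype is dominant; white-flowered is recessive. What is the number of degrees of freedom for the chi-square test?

1

For a monohybrid cross between heterozygotes with complete dominance, the expected phenotypic ratio is 3:1.
A goodness-of-fit test with 2 phenotype classes has df = 2 − 1 = 1.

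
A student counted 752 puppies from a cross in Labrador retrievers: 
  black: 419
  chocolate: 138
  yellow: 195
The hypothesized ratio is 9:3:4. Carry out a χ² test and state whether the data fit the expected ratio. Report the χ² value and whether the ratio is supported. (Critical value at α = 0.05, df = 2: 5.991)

0.362; consistent

Total ratio parts = 16. Expected numbers out of 752:
  black: 752 × 9/16 = 423
  chocolate: 752 × 3/16 = 141
  yellow: 752 × 4/16 = 188
χ² = Σ (O − E)² / E
  black: (419 − 423)² / 423 = 0.0378
  chocolate: (138 − 141)² / 141 = 0.0638
  yellow: (195 − 188)² / 188 = 0.2606
χ² = 0.0378 + 0.0638 + 0.2606 = 0.3622 ≈ 0.362
Degrees of freedom = 3 − 1 = 2; critical value at α = 0.05 is 5.991.
Since 0.362 < 5.991, we fail to reject the null hypothesis — the data are consistent with the 9:3:4 ratio.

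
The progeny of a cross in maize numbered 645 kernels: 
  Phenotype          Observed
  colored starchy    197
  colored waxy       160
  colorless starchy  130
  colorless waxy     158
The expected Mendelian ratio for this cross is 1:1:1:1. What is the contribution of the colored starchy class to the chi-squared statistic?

7.926

Under the 1:1:1:1 hypothesis (Σ ratio = 4, N = 645):
  colored starchy: 645 × 1/4 = 161.25
  colored waxy: 645 × 1/4 = 161.25
  colorless starchy: 645 × 1/4 = 161.25
  colorless waxy: 645 × 1/4 = 161.25
Contribution of colored starchy: (197 − 161.25)² / 161.25 = 7.9260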